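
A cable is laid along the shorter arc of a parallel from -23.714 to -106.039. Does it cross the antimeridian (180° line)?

No

Signed shortest Δλ = ((-106.039 − -23.714 + 180) mod 360) − 180 = -82.325°.
Going west by 82.325° from -23.714° reaches -106.039° without touching 180°.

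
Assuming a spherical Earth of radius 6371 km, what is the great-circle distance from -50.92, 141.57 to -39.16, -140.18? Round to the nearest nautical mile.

Δλ = -140.18 − 141.57 = -281.75°; wrapped into (−180°, 180°]: 78.25°.
Δφ = -39.16 − -50.92 = 11.76°.
a = sin²(Δφ/2) + cos φ₁ · cos φ₂ · sin²(Δλ/2) = 0.205128.
c = 2·atan2(√a, √(1−a)) = 0.94005 rad → d = 6371·c ≈ 5989.08 km ≈ 3233.85 nmi.

3234 nmi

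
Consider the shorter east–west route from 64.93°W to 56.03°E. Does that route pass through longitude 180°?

No

Signed shortest Δλ = ((56.03 − -64.93 + 180) mod 360) − 180 = 120.96°.
Going east by 120.96° from -64.93° reaches +56.03° without touching 180°.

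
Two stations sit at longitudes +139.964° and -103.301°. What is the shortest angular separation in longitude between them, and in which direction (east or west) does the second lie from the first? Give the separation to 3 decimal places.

116.735° east

Raw difference: -103.301 − 139.964 = -243.265°.
Normalise into (−180°, 180°]: -243.265° + 360° = 116.735°.
Positive ⇒ the second point lies to the east; separation 116.735°.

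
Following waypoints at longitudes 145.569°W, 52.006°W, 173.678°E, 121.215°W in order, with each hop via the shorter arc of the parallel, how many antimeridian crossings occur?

Leg 1: -145.569° → -52.006°, shortest Δλ = 93.563° (east) — does not cross 180°.
Leg 2: -52.006° → +173.678°, shortest Δλ = -134.316° (west) — crosses 180°.
Leg 3: +173.678° → -121.215°, shortest Δλ = 65.107° (east) — crosses 180°.
Total crossings: 2.

2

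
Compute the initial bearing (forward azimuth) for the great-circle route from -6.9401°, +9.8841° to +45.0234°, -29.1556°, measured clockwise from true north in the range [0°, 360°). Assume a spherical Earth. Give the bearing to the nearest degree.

Δλ = -29.1556 − 9.8841 = -39.0397°.
θ = atan2( sin Δλ · cos φ₂ , cos φ₁ · sin φ₂ − sin φ₁ · cos φ₂ · cos Δλ )
  = atan2(-0.44520, 0.76855) = -30.082° → normalised to [0°, 360°): 329.918°.

330°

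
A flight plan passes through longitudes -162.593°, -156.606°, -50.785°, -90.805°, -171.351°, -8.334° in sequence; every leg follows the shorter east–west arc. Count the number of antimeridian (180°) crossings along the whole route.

0

Leg 1: -162.593° → -156.606°, shortest Δλ = 5.987° (east) — does not cross 180°.
Leg 2: -156.606° → -50.785°, shortest Δλ = 105.821° (east) — does not cross 180°.
Leg 3: -50.785° → -90.805°, shortest Δλ = -40.02° (west) — does not cross 180°.
Leg 4: -90.805° → -171.351°, shortest Δλ = -80.546° (west) — does not cross 180°.
Leg 5: -171.351° → -8.334°, shortest Δλ = 163.017° (east) — does not cross 180°.
Total crossings: 0.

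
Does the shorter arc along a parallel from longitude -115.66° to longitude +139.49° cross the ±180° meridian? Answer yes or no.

Yes

Naïve |139.49 − -115.66| = 255.15° > 180°, so the shorter arc goes the other way round — across 180°.
Signed shortest Δλ = ((139.49 − -115.66 + 180) mod 360) − 180 = -104.85°.
Going west by 104.85° from -115.66° passes through 180° before reaching +139.49°.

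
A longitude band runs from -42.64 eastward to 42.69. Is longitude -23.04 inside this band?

Band width going east from -42.64° to +42.69°: ((42.69 − -42.64) mod 360) = 85.33°.
Offset of -23.04° east of the west edge: ((-23.04 − -42.64) mod 360) = 19.60°.
19.60° ≤ 85.33° ⇒ inside.

Yes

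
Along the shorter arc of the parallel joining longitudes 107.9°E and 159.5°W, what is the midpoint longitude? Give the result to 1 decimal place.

Signed shortest Δλ from +107.9° to -159.5° is +92.6°.
Midpoint longitude = +107.9° + (+92.6°)/2 = +107.9° + 46.3° = +154.2°.
(The naïve average (+107.9 + -159.5)/2 = -25.8° is on the wrong side of the globe.)

154.2°E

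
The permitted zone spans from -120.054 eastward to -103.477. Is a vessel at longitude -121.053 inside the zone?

No

Band width going east from -120.054° to -103.477°: ((-103.477 − -120.054) mod 360) = 16.577°.
Offset of -121.053° east of the west edge: ((-121.053 − -120.054) mod 360) = 359.001°.
359.001° > 16.577° ⇒ outside.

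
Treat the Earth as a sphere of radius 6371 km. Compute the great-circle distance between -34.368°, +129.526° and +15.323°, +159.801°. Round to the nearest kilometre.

Δλ = 159.801 − 129.526 = 30.275°.
Δφ = 15.323 − -34.368 = 49.691°.
a = sin²(Δφ/2) + cos φ₁ · cos φ₂ · sin²(Δλ/2) = 0.230832.
c = 2·atan2(√a, √(1−a)) = 1.00234 rad → d = 6371·c ≈ 6385.88 km.

6386 km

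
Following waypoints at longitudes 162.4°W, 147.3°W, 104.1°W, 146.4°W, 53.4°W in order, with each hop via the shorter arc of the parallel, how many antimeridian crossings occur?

0

Leg 1: -162.4° → -147.3°, shortest Δλ = 15.1° (east) — does not cross 180°.
Leg 2: -147.3° → -104.1°, shortest Δλ = 43.2° (east) — does not cross 180°.
Leg 3: -104.1° → -146.4°, shortest Δλ = -42.3° (west) — does not cross 180°.
Leg 4: -146.4° → -53.4°, shortest Δλ = 93.0° (east) — does not cross 180°.
Total crossings: 0.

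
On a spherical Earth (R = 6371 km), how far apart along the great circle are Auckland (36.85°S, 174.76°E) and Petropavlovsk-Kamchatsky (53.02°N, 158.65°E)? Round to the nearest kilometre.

10114 km

Δλ = 158.65 − 174.76 = -16.11°.
Δφ = 53.02 − -36.85 = 89.87°.
a = sin²(Δφ/2) + cos φ₁ · cos φ₂ · sin²(Δλ/2) = 0.508317.
c = 2·atan2(√a, √(1−a)) = 1.58743 rad → d = 6371·c ≈ 10113.52 km.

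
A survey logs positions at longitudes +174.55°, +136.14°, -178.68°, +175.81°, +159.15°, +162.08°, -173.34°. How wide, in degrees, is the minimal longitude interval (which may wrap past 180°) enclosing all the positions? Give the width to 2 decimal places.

50.52°

Sort the longitudes: -178.68°, -173.34°, +136.14°, +159.15°, +162.08°, +174.55°, +175.81°.
Eastward gaps between consecutive values (wrapping around): 5.34°, 309.48°, 23.01°, 2.93°, 12.47°, 1.26°, 5.51°.
Largest gap = 309.48° ⇒ minimal covering band is its complement: 360° − 309.48° = 50.52°.
Band runs from +136.14° eastward to -173.34°, crossing the antimeridian.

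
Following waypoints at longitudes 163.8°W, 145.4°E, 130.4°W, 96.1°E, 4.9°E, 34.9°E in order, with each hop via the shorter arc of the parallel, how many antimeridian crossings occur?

Leg 1: -163.8° → +145.4°, shortest Δλ = -50.8° (west) — crosses 180°.
Leg 2: +145.4° → -130.4°, shortest Δλ = 84.2° (east) — crosses 180°.
Leg 3: -130.4° → +96.1°, shortest Δλ = -133.5° (west) — crosses 180°.
Leg 4: +96.1° → +4.9°, shortest Δλ = -91.2° (west) — does not cross 180°.
Leg 5: +4.9° → +34.9°, shortest Δλ = 30.0° (east) — does not cross 180°.
Total crossings: 3.

3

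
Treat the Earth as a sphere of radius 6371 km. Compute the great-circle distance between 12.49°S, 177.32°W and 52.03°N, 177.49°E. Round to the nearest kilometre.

7192 km

Δλ = 177.49 − -177.32 = 354.81°; wrapped into (−180°, 180°]: -5.19°.
Δφ = 52.03 − -12.49 = 64.52°.
a = sin²(Δφ/2) + cos φ₁ · cos φ₂ · sin²(Δλ/2) = 0.286133.
c = 2·atan2(√a, √(1−a)) = 1.12881 rad → d = 6371·c ≈ 7191.67 km.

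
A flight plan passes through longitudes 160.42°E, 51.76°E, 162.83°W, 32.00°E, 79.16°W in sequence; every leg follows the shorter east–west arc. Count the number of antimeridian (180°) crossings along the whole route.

Leg 1: +160.42° → +51.76°, shortest Δλ = -108.66° (west) — does not cross 180°.
Leg 2: +51.76° → -162.83°, shortest Δλ = 145.41° (east) — crosses 180°.
Leg 3: -162.83° → +32.00°, shortest Δλ = -165.17° (west) — crosses 180°.
Leg 4: +32.00° → -79.16°, shortest Δλ = -111.16° (west) — does not cross 180°.
Total crossings: 2.

2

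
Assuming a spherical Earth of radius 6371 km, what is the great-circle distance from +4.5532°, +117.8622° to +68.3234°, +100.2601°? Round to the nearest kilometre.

Δλ = 100.2601 − 117.8622 = -17.6021°.
Δφ = 68.3234 − 4.5532 = 63.7702°.
a = sin²(Δφ/2) + cos φ₁ · cos φ₂ · sin²(Δλ/2) = 0.287633.
c = 2·atan2(√a, √(1−a)) = 1.13213 rad → d = 6371·c ≈ 7212.80 km.

7213 km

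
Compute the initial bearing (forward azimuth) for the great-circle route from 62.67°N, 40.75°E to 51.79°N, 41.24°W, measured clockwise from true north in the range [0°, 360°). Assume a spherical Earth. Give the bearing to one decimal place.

294.9°

Δλ = -41.24 − 40.75 = -81.99°.
θ = atan2( sin Δλ · cos φ₂ , cos φ₁ · sin φ₂ − sin φ₁ · cos φ₂ · cos Δλ )
  = atan2(-0.61251, 0.28418) = -65.111° → normalised to [0°, 360°): 294.889°.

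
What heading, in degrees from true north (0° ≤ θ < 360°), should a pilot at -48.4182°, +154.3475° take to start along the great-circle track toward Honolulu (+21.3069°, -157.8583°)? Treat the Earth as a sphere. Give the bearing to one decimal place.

Δλ = -157.8583 − 154.3475 = -312.2058°; wrapped into (−180°, 180°]: 47.7942°.
θ = atan2( sin Δλ · cos φ₂ , cos φ₁ · sin φ₂ − sin φ₁ · cos φ₂ · cos Δλ )
  = atan2(0.69011, 0.70932) = 44.213° → normalised to [0°, 360°): 44.213°.

44.2°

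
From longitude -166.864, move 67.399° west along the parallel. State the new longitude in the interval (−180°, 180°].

+125.737°

Start at -166.864°; shift −67.399° → -234.263°.
-234.263° lies outside (−180°, 180°]; add 360° → +125.737°.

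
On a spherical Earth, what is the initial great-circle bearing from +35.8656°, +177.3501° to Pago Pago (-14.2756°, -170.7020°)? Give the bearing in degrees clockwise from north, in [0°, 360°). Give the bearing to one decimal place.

Δλ = -170.7020 − 177.3501 = -348.0521°; wrapped into (−180°, 180°]: 11.9479°.
θ = atan2( sin Δλ · cos φ₂ , cos φ₁ · sin φ₂ − sin φ₁ · cos φ₂ · cos Δλ )
  = atan2(0.20063, -0.75533) = 165.125° → normalised to [0°, 360°): 165.125°.

165.1°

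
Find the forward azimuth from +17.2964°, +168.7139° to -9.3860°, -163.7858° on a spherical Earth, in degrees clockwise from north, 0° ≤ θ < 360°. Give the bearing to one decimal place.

132.4°

Δλ = -163.7858 − 168.7139 = -332.4997°; wrapped into (−180°, 180°]: 27.5003°.
θ = atan2( sin Δλ · cos φ₂ , cos φ₁ · sin φ₂ − sin φ₁ · cos φ₂ · cos Δλ )
  = atan2(0.45557, -0.41590) = 132.394° → normalised to [0°, 360°): 132.394°.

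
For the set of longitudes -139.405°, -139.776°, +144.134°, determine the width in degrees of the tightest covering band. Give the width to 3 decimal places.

76.461°

Sort the longitudes: -139.776°, -139.405°, +144.134°.
Eastward gaps between consecutive values (wrapping around): 0.371°, 283.539°, 76.090°.
Largest gap = 283.539° ⇒ minimal covering band is its complement: 360° − 283.539° = 76.461°.
Band runs from +144.134° eastward to -139.405°, crossing the antimeridian.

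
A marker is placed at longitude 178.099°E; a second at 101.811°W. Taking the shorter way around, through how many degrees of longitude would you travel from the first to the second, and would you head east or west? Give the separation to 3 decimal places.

Raw difference: -101.811 − 178.099 = -279.91°.
Normalise into (−180°, 180°]: -279.91° + 360° = 80.09°.
Positive ⇒ the second point lies to the east; separation 80.090°.

80.090° east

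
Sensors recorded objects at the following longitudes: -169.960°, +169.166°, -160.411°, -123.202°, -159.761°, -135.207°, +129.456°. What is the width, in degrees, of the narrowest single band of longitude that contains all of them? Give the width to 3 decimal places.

107.342°

Sort the longitudes: -169.960°, -160.411°, -159.761°, -135.207°, -123.202°, +129.456°, +169.166°.
Eastward gaps between consecutive values (wrapping around): 9.549°, 0.650°, 24.554°, 12.005°, 252.658°, 39.710°, 20.874°.
Largest gap = 252.658° ⇒ minimal covering band is its complement: 360° − 252.658° = 107.342°.
Band runs from +129.456° eastward to -123.202°, crossing the antimeridian.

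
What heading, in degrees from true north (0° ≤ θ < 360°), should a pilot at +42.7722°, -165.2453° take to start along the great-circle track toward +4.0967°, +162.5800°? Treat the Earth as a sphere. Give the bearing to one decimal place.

225.6°

Δλ = 162.5800 − -165.2453 = 327.8253°; wrapped into (−180°, 180°]: -32.1747°.
θ = atan2( sin Δλ · cos φ₂ , cos φ₁ · sin φ₂ − sin φ₁ · cos φ₂ · cos Δλ )
  = atan2(-0.53114, -0.52089) = -134.442° → normalised to [0°, 360°): 225.558°.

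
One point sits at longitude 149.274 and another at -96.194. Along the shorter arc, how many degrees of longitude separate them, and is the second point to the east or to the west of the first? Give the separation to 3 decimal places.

114.532° east

Raw difference: -96.194 − 149.274 = -245.468°.
Normalise into (−180°, 180°]: -245.468° + 360° = 114.532°.
Positive ⇒ the second point lies to the east; separation 114.532°.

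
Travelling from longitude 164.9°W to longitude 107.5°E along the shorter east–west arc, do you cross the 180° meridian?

Naïve |107.5 − -164.9| = 272.4° > 180°, so the shorter arc goes the other way round — across 180°.
Signed shortest Δλ = ((107.5 − -164.9 + 180) mod 360) − 180 = -87.6°.
Going west by 87.6° from -164.9° passes through 180° before reaching +107.5°.

Yes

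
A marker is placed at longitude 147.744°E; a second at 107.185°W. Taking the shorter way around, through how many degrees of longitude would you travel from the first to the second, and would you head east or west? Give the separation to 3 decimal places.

105.071° east

Raw difference: -107.185 − 147.744 = -254.929°.
Normalise into (−180°, 180°]: -254.929° + 360° = 105.071°.
Positive ⇒ the second point lies to the east; separation 105.071°.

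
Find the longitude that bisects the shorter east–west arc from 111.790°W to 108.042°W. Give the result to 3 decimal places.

Signed shortest Δλ from -111.790° to -108.042° is +3.748°.
Midpoint longitude = -111.790° + (+3.748°)/2 = -111.790° + 1.874° = -109.916°.

109.916°W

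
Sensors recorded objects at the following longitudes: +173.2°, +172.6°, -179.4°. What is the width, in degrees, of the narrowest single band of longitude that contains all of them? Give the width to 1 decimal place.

Sort the longitudes: -179.4°, +172.6°, +173.2°.
Eastward gaps between consecutive values (wrapping around): 352.0°, 0.6°, 7.4°.
Largest gap = 352.0° ⇒ minimal covering band is its complement: 360° − 352.0° = 8.0°.
Band runs from +172.6° eastward to -179.4°, crossing the antimeridian.

8.0°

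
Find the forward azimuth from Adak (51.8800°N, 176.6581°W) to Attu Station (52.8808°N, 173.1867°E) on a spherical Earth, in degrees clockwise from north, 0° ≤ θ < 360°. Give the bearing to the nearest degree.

283°

Δλ = 173.1867 − -176.6581 = 349.8448°; wrapped into (−180°, 180°]: -10.1552°.
θ = atan2( sin Δλ · cos φ₂ , cos φ₁ · sin φ₂ − sin φ₁ · cos φ₂ · cos Δλ )
  = atan2(-0.10640, 0.02490) = -76.827° → normalised to [0°, 360°): 283.173°.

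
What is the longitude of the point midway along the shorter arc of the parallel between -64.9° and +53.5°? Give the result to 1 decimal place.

Signed shortest Δλ from -64.9° to +53.5° is +118.4°.
Midpoint longitude = -64.9° + (+118.4°)/2 = -64.9° + 59.2° = -5.7°.

-5.7°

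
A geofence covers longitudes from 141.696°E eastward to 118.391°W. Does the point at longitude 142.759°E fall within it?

Band width going east from +141.696° to -118.391°: ((-118.391 − 141.696) mod 360) = 99.913°.
Offset of +142.759° east of the west edge: ((142.759 − 141.696) mod 360) = 1.063°.
1.063° ≤ 99.913° ⇒ inside.

Yes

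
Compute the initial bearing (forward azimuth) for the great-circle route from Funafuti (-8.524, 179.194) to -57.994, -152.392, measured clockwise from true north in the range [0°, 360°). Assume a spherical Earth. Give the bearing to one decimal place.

161.9°

Δλ = -152.392 − 179.194 = -331.586°; wrapped into (−180°, 180°]: 28.414°.
θ = atan2( sin Δλ · cos φ₂ , cos φ₁ · sin φ₂ − sin φ₁ · cos φ₂ · cos Δλ )
  = atan2(0.25220, -0.76953) = 161.854° → normalised to [0°, 360°): 161.854°.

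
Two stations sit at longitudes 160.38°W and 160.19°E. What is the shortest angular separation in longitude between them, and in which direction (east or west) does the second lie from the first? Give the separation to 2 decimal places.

Raw difference: 160.19 − -160.38 = 320.57°.
Normalise into (−180°, 180°]: 320.57° − 360° = -39.43°.
Negative ⇒ the second point lies to the west; separation 39.43°.

39.43° west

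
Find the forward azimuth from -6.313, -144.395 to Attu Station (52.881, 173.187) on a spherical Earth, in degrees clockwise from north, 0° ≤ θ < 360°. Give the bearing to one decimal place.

334.2°

Δλ = 173.187 − -144.395 = 317.582°; wrapped into (−180°, 180°]: -42.418°.
θ = atan2( sin Δλ · cos φ₂ , cos φ₁ · sin φ₂ − sin φ₁ · cos φ₂ · cos Δλ )
  = atan2(-0.40706, 0.84154) = -25.814° → normalised to [0°, 360°): 334.186°.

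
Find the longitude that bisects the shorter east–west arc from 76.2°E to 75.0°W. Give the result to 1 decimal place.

Signed shortest Δλ from +76.2° to -75.0° is -151.2°.
Midpoint longitude = +76.2° + (-151.2°)/2 = +76.2° − 75.6° = +0.6°.

0.6°E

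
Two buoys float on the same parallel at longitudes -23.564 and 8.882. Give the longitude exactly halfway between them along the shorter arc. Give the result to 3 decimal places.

-7.341°

Signed shortest Δλ from -23.564° to +8.882° is +32.446°.
Midpoint longitude = -23.564° + (+32.446°)/2 = -23.564° + 16.223° = -7.341°.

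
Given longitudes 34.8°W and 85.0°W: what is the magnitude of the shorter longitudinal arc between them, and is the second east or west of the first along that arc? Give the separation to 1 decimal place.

50.2° west

Raw difference: -85.0 − -34.8 = -50.2°.
Normalise into (−180°, 180°]: -50.2° stays -50.2°.
Negative ⇒ the second point lies to the west; separation 50.2°.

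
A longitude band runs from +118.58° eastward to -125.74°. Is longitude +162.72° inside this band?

Band width going east from +118.58° to -125.74°: ((-125.74 − 118.58) mod 360) = 115.68°.
Offset of +162.72° east of the west edge: ((162.72 − 118.58) mod 360) = 44.14°.
44.14° ≤ 115.68° ⇒ inside.

Yes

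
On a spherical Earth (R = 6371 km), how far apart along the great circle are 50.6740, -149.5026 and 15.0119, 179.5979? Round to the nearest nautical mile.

Δλ = 179.5979 − -149.5026 = 329.1005°; wrapped into (−180°, 180°]: -30.8995°.
Δφ = 15.0119 − 50.6740 = -35.6621°.
a = sin²(Δφ/2) + cos φ₁ · cos φ₂ · sin²(Δλ/2) = 0.137203.
c = 2·atan2(√a, √(1−a)) = 0.75890 rad → d = 6371·c ≈ 4834.95 km ≈ 2610.67 nmi.

2611 nmi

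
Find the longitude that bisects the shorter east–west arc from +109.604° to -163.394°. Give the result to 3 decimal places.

+153.105°

Signed shortest Δλ from +109.604° to -163.394° is +87.002°.
Midpoint longitude = +109.604° + (+87.002°)/2 = +109.604° + 43.501° = +153.105°.
(The naïve average (+109.604 + -163.394)/2 = -26.895° is on the wrong side of the globe.)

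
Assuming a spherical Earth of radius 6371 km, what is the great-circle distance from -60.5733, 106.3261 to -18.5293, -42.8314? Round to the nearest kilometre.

Δλ = -42.8314 − 106.3261 = -149.1575°.
Δφ = -18.5293 − -60.5733 = 42.0440°.
a = sin²(Δφ/2) + cos φ₁ · cos φ₂ · sin²(Δλ/2) = 0.561586.
c = 2·atan2(√a, √(1−a)) = 1.69428 rad → d = 6371·c ≈ 10794.27 km.

10794 km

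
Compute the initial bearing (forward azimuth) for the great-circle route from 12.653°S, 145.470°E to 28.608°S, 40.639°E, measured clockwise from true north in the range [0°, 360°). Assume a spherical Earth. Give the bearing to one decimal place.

238.7°

Δλ = 40.639 − 145.470 = -104.831°.
θ = atan2( sin Δλ · cos φ₂ , cos φ₁ · sin φ₂ − sin φ₁ · cos φ₂ · cos Δλ )
  = atan2(-0.84867, -0.51641) = -121.320° → normalised to [0°, 360°): 238.680°.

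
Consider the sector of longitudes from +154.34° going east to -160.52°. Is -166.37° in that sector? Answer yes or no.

Band width going east from +154.34° to -160.52°: ((-160.52 − 154.34) mod 360) = 45.14°.
Offset of -166.37° east of the west edge: ((-166.37 − 154.34) mod 360) = 39.29°.
39.29° ≤ 45.14° ⇒ inside.

Yes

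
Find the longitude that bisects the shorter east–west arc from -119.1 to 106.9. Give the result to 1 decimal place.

+173.9°

Signed shortest Δλ from -119.1° to +106.9° is -134.0°.
Midpoint longitude = -119.1° + (-134.0°)/2 = -119.1° − 67.0° = -186.1°.
Normalise into (−180°, 180°]: +173.9°.
(The naïve average (-119.1 + +106.9)/2 = -6.1° is on the wrong side of the globe.)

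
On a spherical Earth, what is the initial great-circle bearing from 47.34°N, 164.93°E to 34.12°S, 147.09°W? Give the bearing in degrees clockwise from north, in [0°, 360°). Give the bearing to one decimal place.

142.0°

Δλ = -147.09 − 164.93 = -312.02°; wrapped into (−180°, 180°]: 47.98°.
θ = atan2( sin Δλ · cos φ₂ , cos φ₁ · sin φ₂ − sin φ₁ · cos φ₂ · cos Δλ )
  = atan2(0.61503, -0.78764) = 142.015° → normalised to [0°, 360°): 142.015°.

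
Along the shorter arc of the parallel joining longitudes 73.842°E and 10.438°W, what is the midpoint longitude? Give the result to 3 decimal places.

31.702°E

Signed shortest Δλ from +73.842° to -10.438° is -84.280°.
Midpoint longitude = +73.842° + (-84.280°)/2 = +73.842° − 42.140° = +31.702°.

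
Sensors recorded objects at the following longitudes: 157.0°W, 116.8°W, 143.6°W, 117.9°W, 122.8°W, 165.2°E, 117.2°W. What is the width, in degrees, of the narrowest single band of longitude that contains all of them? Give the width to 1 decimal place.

Sort the longitudes: -157.0°, -143.6°, -122.8°, -117.9°, -117.2°, -116.8°, +165.2°.
Eastward gaps between consecutive values (wrapping around): 13.4°, 20.8°, 4.9°, 0.7°, 0.4°, 282.0°, 37.8°.
Largest gap = 282.0° ⇒ minimal covering band is its complement: 360° − 282.0° = 78.0°.
Band runs from +165.2° eastward to -116.8°, crossing the antimeridian.

78.0°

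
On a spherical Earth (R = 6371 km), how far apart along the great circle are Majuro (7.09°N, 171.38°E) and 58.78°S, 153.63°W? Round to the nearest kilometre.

7960 km

Δλ = -153.63 − 171.38 = -325.01°; wrapped into (−180°, 180°]: 34.99°.
Δφ = -58.78 − 7.09 = -65.87°.
a = sin²(Δφ/2) + cos φ₁ · cos φ₂ · sin²(Δλ/2) = 0.342081.
c = 2·atan2(√a, √(1−a)) = 1.24946 rad → d = 6371·c ≈ 7960.28 km.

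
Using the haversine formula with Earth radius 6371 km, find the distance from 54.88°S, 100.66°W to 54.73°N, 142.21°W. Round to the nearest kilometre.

Δλ = -142.21 − -100.66 = -41.55°.
Δφ = 54.73 − -54.88 = 109.61°.
a = sin²(Δφ/2) + cos φ₁ · cos φ₂ · sin²(Δλ/2) = 0.709601.
c = 2·atan2(√a, √(1−a)) = 2.00336 rad → d = 6371·c ≈ 12763.43 km.

12763 km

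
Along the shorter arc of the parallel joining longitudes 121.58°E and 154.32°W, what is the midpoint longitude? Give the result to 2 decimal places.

Signed shortest Δλ from +121.58° to -154.32° is +84.10°.
Midpoint longitude = +121.58° + (+84.10°)/2 = +121.58° + 42.05° = +163.63°.
(The naïve average (+121.58 + -154.32)/2 = -16.37° is on the wrong side of the globe.)

163.63°E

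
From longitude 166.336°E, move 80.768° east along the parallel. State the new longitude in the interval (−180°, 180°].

Start at +166.336°; shift +80.768° → +247.104°.
+247.104° lies outside (−180°, 180°]; subtract 360° → -112.896°.

112.896°W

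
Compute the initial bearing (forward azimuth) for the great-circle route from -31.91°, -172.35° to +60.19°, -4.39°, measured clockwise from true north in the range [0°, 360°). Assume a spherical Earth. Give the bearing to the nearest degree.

Δλ = -4.39 − -172.35 = 167.96°.
θ = atan2( sin Δλ · cos φ₂ , cos φ₁ · sin φ₂ − sin φ₁ · cos φ₂ · cos Δλ )
  = atan2(0.10370, 0.47956) = 12.201° → normalised to [0°, 360°): 12.201°.

12°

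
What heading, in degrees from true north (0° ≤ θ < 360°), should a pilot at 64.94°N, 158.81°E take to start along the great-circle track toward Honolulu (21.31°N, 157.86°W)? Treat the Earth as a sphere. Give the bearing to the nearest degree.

126°

Δλ = -157.86 − 158.81 = -316.67°; wrapped into (−180°, 180°]: 43.33°.
θ = atan2( sin Δλ · cos φ₂ , cos φ₁ · sin φ₂ − sin φ₁ · cos φ₂ · cos Δλ )
  = atan2(0.63928, -0.45996) = 125.735° → normalised to [0°, 360°): 125.735°.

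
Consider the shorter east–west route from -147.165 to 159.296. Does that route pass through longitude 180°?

Naïve |159.296 − -147.165| = 306.461° > 180°, so the shorter arc goes the other way round — across 180°.
Signed shortest Δλ = ((159.296 − -147.165 + 180) mod 360) − 180 = -53.539°.
Going west by 53.539° from -147.165° passes through 180° before reaching +159.296°.

Yes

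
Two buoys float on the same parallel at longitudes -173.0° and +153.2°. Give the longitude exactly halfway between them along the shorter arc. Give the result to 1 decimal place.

Signed shortest Δλ from -173.0° to +153.2° is -33.8°.
Midpoint longitude = -173.0° + (-33.8°)/2 = -173.0° − 16.9° = -189.9°.
Normalise into (−180°, 180°]: +170.1°.
(The naïve average (-173.0 + +153.2)/2 = -9.9° is on the wrong side of the globe.)

+170.1°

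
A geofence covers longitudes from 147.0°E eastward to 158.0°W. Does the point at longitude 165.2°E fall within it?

Band width going east from +147.0° to -158.0°: ((-158.0 − 147.0) mod 360) = 55.0°.
Offset of +165.2° east of the west edge: ((165.2 − 147.0) mod 360) = 18.2°.
18.2° ≤ 55.0° ⇒ inside.

Yes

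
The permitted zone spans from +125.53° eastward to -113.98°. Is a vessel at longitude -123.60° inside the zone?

Band width going east from +125.53° to -113.98°: ((-113.98 − 125.53) mod 360) = 120.49°.
Offset of -123.60° east of the west edge: ((-123.60 − 125.53) mod 360) = 110.87°.
110.87° ≤ 120.49° ⇒ inside.

Yes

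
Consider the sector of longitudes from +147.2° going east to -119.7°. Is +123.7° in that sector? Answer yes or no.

No

Band width going east from +147.2° to -119.7°: ((-119.7 − 147.2) mod 360) = 93.1°.
Offset of +123.7° east of the west edge: ((123.7 − 147.2) mod 360) = 336.5°.
336.5° > 93.1° ⇒ outside.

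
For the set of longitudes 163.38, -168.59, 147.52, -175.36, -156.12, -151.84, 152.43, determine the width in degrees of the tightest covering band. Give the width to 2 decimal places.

Sort the longitudes: -175.36°, -168.59°, -156.12°, -151.84°, +147.52°, +152.43°, +163.38°.
Eastward gaps between consecutive values (wrapping around): 6.77°, 12.47°, 4.28°, 299.36°, 4.91°, 10.95°, 21.26°.
Largest gap = 299.36° ⇒ minimal covering band is its complement: 360° − 299.36° = 60.64°.
Band runs from +147.52° eastward to -151.84°, crossing the antimeridian.

60.64°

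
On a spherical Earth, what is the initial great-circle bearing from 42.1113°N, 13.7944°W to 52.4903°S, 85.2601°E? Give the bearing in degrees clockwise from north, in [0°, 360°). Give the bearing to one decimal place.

Δλ = 85.2601 − -13.7944 = 99.0545°.
θ = atan2( sin Δλ · cos φ₂ , cos φ₁ · sin φ₂ − sin φ₁ · cos φ₂ · cos Δλ )
  = atan2(0.60131, -0.52421) = 131.081° → normalised to [0°, 360°): 131.081°.

131.1°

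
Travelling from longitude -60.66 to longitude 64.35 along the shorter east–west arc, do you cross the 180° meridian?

No

Signed shortest Δλ = ((64.35 − -60.66 + 180) mod 360) − 180 = 125.01°.
Going east by 125.01° from -60.66° reaches +64.35° without touching 180°.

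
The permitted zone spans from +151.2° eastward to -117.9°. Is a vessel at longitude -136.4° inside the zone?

Yes

Band width going east from +151.2° to -117.9°: ((-117.9 − 151.2) mod 360) = 90.9°.
Offset of -136.4° east of the west edge: ((-136.4 − 151.2) mod 360) = 72.4°.
72.4° ≤ 90.9° ⇒ inside.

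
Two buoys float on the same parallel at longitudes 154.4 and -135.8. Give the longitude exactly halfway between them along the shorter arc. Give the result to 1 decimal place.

Signed shortest Δλ from +154.4° to -135.8° is +69.8°.
Midpoint longitude = +154.4° + (+69.8°)/2 = +154.4° + 34.9° = +189.3°.
Normalise into (−180°, 180°]: -170.7°.
(The naïve average (+154.4 + -135.8)/2 = 9.3° is on the wrong side of the globe.)

-170.7°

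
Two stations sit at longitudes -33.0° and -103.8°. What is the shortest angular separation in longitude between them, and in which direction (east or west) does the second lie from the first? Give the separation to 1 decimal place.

70.8° west

Raw difference: -103.8 − -33.0 = -70.8°.
Normalise into (−180°, 180°]: -70.8° stays -70.8°.
Negative ⇒ the second point lies to the west; separation 70.8°.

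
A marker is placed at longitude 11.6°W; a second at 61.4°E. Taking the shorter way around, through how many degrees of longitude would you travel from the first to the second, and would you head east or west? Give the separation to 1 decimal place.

Raw difference: 61.4 − -11.6 = 73.0°.
Normalise into (−180°, 180°]: 73.0° stays 73.0°.
Positive ⇒ the second point lies to the east; separation 73.0°.

73.0° east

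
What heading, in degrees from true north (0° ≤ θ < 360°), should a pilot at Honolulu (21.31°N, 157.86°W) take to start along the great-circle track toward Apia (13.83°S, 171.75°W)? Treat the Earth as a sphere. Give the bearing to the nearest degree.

Δλ = -171.75 − -157.86 = -13.89°.
θ = atan2( sin Δλ · cos φ₂ , cos φ₁ · sin φ₂ − sin φ₁ · cos φ₂ · cos Δλ )
  = atan2(-0.23310, -0.56526) = -157.590° → normalised to [0°, 360°): 202.410°.

202°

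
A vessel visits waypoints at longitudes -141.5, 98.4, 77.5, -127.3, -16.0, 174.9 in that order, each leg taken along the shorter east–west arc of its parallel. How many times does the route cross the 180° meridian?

3

Leg 1: -141.5° → +98.4°, shortest Δλ = -120.1° (west) — crosses 180°.
Leg 2: +98.4° → +77.5°, shortest Δλ = -20.9° (west) — does not cross 180°.
Leg 3: +77.5° → -127.3°, shortest Δλ = 155.2° (east) — crosses 180°.
Leg 4: -127.3° → -16.0°, shortest Δλ = 111.3° (east) — does not cross 180°.
Leg 5: -16.0° → +174.9°, shortest Δλ = -169.1° (west) — crosses 180°.
Total crossings: 3.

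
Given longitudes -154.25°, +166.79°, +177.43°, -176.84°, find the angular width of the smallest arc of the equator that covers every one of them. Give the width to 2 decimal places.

Sort the longitudes: -176.84°, -154.25°, +166.79°, +177.43°.
Eastward gaps between consecutive values (wrapping around): 22.59°, 321.04°, 10.64°, 5.73°.
Largest gap = 321.04° ⇒ minimal covering band is its complement: 360° − 321.04° = 38.96°.
Band runs from +166.79° eastward to -154.25°, crossing the antimeridian.

38.96°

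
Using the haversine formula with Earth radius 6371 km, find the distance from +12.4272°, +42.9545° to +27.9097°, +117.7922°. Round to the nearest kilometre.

Δλ = 117.7922 − 42.9545 = 74.8377°.
Δφ = 27.9097 − 12.4272 = 15.4825°.
a = sin²(Δφ/2) + cos φ₁ · cos φ₂ · sin²(Δλ/2) = 0.336777.
c = 2·atan2(√a, √(1−a)) = 1.23825 rad → d = 6371·c ≈ 7888.92 km.

7889 km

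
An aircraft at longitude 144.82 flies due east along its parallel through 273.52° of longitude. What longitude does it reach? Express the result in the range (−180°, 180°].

Start at +144.82°; shift +273.52° → +418.34°.
+418.34° lies outside (−180°, 180°]; subtract 360° → +58.34°.

+58.34°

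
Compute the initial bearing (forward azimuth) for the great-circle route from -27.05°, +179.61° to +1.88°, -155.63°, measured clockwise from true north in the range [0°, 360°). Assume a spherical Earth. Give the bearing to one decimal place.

43.4°

Δλ = -155.63 − 179.61 = -335.24°; wrapped into (−180°, 180°]: 24.76°.
θ = atan2( sin Δλ · cos φ₂ , cos φ₁ · sin φ₂ − sin φ₁ · cos φ₂ · cos Δλ )
  = atan2(0.41859, 0.44196) = 43.445° → normalised to [0°, 360°): 43.445°.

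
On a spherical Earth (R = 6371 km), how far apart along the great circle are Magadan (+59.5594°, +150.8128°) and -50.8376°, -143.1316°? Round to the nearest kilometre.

Δλ = -143.1316 − 150.8128 = -293.9444°; wrapped into (−180°, 180°]: 66.0556°.
Δφ = -50.8376 − 59.5594 = -110.3970°.
a = sin²(Δφ/2) + cos φ₁ · cos φ₂ · sin²(Δλ/2) = 0.769313.
c = 2·atan2(√a, √(1−a)) = 2.13960 rad → d = 6371·c ≈ 13631.40 km.

13631 km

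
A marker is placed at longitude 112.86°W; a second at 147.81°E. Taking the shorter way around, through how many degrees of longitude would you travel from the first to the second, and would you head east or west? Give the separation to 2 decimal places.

Raw difference: 147.81 − -112.86 = 260.67°.
Normalise into (−180°, 180°]: 260.67° − 360° = -99.33°.
Negative ⇒ the second point lies to the west; separation 99.33°.

99.33° west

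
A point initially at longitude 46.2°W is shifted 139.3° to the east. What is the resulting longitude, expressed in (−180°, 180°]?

93.1°E

Start at -46.2°; shift +139.3° → +93.1°.
+93.1° already lies in (−180°, 180°].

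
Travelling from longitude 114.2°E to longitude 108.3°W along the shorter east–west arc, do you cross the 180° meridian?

Yes

Naïve |-108.3 − 114.2| = 222.5° > 180°, so the shorter arc goes the other way round — across 180°.
Signed shortest Δλ = ((-108.3 − 114.2 + 180) mod 360) − 180 = 137.5°.
Going east by 137.5° from +114.2° passes through 180° before reaching -108.3°.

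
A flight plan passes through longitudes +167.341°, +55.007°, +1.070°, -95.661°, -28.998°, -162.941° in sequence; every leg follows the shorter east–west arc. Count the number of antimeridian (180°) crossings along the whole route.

0

Leg 1: +167.341° → +55.007°, shortest Δλ = -112.334° (west) — does not cross 180°.
Leg 2: +55.007° → +1.070°, shortest Δλ = -53.937° (west) — does not cross 180°.
Leg 3: +1.070° → -95.661°, shortest Δλ = -96.731° (west) — does not cross 180°.
Leg 4: -95.661° → -28.998°, shortest Δλ = 66.663° (east) — does not cross 180°.
Leg 5: -28.998° → -162.941°, shortest Δλ = -133.943° (west) — does not cross 180°.
Total crossings: 0.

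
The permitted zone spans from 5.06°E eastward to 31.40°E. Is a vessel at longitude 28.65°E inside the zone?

Band width going east from +5.06° to +31.40°: ((31.40 − 5.06) mod 360) = 26.34°.
Offset of +28.65° east of the west edge: ((28.65 − 5.06) mod 360) = 23.59°.
23.59° ≤ 26.34° ⇒ inside.

Yes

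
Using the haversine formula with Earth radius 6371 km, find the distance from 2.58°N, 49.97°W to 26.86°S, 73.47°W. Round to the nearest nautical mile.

Δλ = -73.47 − -49.97 = -23.50°.
Δφ = -26.86 − 2.58 = -29.44°.
a = sin²(Δφ/2) + cos φ₁ · cos φ₂ · sin²(Δλ/2) = 0.101523.
c = 2·atan2(√a, √(1−a)) = 0.64856 rad → d = 6371·c ≈ 4131.98 km ≈ 2231.09 nmi.

2231 nmi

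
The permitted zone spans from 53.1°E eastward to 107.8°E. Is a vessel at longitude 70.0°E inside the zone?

Yes

Band width going east from +53.1° to +107.8°: ((107.8 − 53.1) mod 360) = 54.7°.
Offset of +70.0° east of the west edge: ((70.0 − 53.1) mod 360) = 16.9°.
16.9° ≤ 54.7° ⇒ inside.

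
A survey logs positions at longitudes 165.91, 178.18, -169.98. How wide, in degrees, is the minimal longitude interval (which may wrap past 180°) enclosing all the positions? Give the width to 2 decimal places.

Sort the longitudes: -169.98°, +165.91°, +178.18°.
Eastward gaps between consecutive values (wrapping around): 335.89°, 12.27°, 11.84°.
Largest gap = 335.89° ⇒ minimal covering band is its complement: 360° − 335.89° = 24.11°.
Band runs from +165.91° eastward to -169.98°, crossing the antimeridian.

24.11°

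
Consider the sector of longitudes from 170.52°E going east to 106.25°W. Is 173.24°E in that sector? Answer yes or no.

Band width going east from +170.52° to -106.25°: ((-106.25 − 170.52) mod 360) = 83.23°.
Offset of +173.24° east of the west edge: ((173.24 − 170.52) mod 360) = 2.72°.
2.72° ≤ 83.23° ⇒ inside.

Yes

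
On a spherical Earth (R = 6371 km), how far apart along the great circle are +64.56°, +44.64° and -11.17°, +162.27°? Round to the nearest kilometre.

Δλ = 162.27 − 44.64 = 117.63°.
Δφ = -11.17 − 64.56 = -75.73°.
a = sin²(Δφ/2) + cos φ₁ · cos φ₂ · sin²(Δλ/2) = 0.685189.
c = 2·atan2(√a, √(1−a)) = 1.95021 rad → d = 6371·c ≈ 12424.80 km.

12425 km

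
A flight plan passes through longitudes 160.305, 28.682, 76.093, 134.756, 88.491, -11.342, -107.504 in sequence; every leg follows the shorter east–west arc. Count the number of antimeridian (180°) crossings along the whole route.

Leg 1: +160.305° → +28.682°, shortest Δλ = -131.623° (west) — does not cross 180°.
Leg 2: +28.682° → +76.093°, shortest Δλ = 47.411° (east) — does not cross 180°.
Leg 3: +76.093° → +134.756°, shortest Δλ = 58.663° (east) — does not cross 180°.
Leg 4: +134.756° → +88.491°, shortest Δλ = -46.265° (west) — does not cross 180°.
Leg 5: +88.491° → -11.342°, shortest Δλ = -99.833° (west) — does not cross 180°.
Leg 6: -11.342° → -107.504°, shortest Δλ = -96.162° (west) — does not cross 180°.
Total crossings: 0.

0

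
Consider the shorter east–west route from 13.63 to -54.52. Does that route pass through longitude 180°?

No

Signed shortest Δλ = ((-54.52 − 13.63 + 180) mod 360) − 180 = -68.15°.
Going west by 68.15° from +13.63° reaches -54.52° without touching 180°.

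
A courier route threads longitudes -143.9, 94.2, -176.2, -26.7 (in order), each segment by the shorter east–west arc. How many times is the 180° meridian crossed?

2

Leg 1: -143.9° → +94.2°, shortest Δλ = -121.9° (west) — crosses 180°.
Leg 2: +94.2° → -176.2°, shortest Δλ = 89.6° (east) — crosses 180°.
Leg 3: -176.2° → -26.7°, shortest Δλ = 149.5° (east) — does not cross 180°.
Total crossings: 2.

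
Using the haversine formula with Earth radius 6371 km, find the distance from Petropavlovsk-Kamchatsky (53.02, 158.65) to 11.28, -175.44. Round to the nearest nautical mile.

Δλ = -175.44 − 158.65 = -334.09°; wrapped into (−180°, 180°]: 25.91°.
Δφ = 11.28 − 53.02 = -41.74°.
a = sin²(Δφ/2) + cos φ₁ · cos φ₂ · sin²(Δλ/2) = 0.156562.
c = 2·atan2(√a, √(1−a)) = 0.81361 rad → d = 6371·c ≈ 5183.54 km ≈ 2798.89 nmi.

2799 nmi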